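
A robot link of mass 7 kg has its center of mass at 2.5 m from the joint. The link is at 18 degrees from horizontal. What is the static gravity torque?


tau = m*g*L*cos(angle)
= 7 * 9.81 * 2.5 * cos(18 deg)
= 7 * 9.81 * 2.5 * 0.9511
= 163.2726 Nm


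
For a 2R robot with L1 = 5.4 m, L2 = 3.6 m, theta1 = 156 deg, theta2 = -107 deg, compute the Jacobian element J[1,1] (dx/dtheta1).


J[1,1] = -L1*sin(t1) - L2*sin(t1+t2)
= -5.4*sin(156) - 3.6*sin(49)
= -4.9133


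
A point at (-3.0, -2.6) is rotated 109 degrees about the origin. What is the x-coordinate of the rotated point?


x' = x*cos(theta) - y*sin(theta)
cos(109 deg) = -0.3256, sin(109 deg) = 0.9455
x' = -3.0 * -0.3256 - -2.6 * 0.9455
= 0.9767 - -2.4583
= 3.4351


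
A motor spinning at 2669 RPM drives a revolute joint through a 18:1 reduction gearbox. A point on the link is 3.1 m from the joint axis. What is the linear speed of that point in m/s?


omega_motor = 2669 * 2*pi/60 = 279.497 rad/s
omega_joint = omega_motor / 18 = 15.5276 rad/s
v = omega_joint * r = 15.5276 * 3.1
= 48.1356 m/s


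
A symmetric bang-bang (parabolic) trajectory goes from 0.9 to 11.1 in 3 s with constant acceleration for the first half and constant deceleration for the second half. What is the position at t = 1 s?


Symmetric rest-to-rest: each phase covers (pf-p0)/2 in time T/2. 0.5*a*(T/2)^2 = (pf-p0)/2 => a = 4*(pf-p0)/T^2
a = 4*(11.1-0.9)/3^2 = 4.5333
t = 1 is in the acceleration phase (t <= T/2).
p = p0 + 0.5*a*t^2 = 0.9 + 0.5*4.5333*1^2
= 3.1667


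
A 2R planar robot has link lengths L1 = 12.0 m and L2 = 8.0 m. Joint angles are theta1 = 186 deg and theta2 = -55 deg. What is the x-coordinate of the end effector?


Convert angles to radians: theta1 = 3.2463, theta2 = -0.9599
x = L1*cos(theta1) + L2*cos(theta1+theta2)
x = -11.9343 + -5.2485
x = -17.1827


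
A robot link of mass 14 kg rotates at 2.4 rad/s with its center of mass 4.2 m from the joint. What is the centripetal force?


F = m * omega^2 * r
= 14 * 2.4^2 * 4.2
= 14 * 5.76 * 4.2
= 338.688 N


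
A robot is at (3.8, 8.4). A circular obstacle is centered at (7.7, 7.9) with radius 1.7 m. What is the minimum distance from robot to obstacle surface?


center_dist = sqrt((3.8-7.7)^2 + (8.4-7.9)^2)
= sqrt(15.21 + 0.25)
= 3.9319
min_dist = center_dist - radius = 3.9319 - 1.7 = 2.2319 m


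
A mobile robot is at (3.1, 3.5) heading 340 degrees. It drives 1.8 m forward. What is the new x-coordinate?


x_new = x0 + d*cos(theta)
= 3.1 + 1.8*cos(340)
= 3.1 + 1.6914
= 4.7914


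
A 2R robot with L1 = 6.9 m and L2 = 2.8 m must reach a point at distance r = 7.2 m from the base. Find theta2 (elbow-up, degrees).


cos(theta2) = (r^2 - L1^2 - L2^2) / (2*L1*L2)
cos(theta2) = (51.84 - 47.61 - 7.84) / 38.64
cos(theta2) = -0.093427
theta2 = 95.3608 degrees


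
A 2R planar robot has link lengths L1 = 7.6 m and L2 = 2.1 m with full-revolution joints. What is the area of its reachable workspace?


r_max = L1 + L2 = 9.7 m
r_min = |L1 - L2| = 5.5 m
Area = pi*(r_max^2 - r_min^2)
= pi*(94.09 - 30.25)
= pi * 63.84
= 200.5593 m^2


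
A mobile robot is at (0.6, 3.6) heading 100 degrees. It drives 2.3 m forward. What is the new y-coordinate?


y_new = y0 + d*sin(theta)
= 3.6 + 2.3*sin(100)
= 3.6 + 2.2651
= 5.8651


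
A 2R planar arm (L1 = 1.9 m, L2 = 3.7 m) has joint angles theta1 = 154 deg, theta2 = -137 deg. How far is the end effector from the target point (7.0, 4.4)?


End effector via forward kinematics:
x = L1*cos(t1) + L2*cos(t1+t2) = 1.8306
y = L1*sin(t1) + L2*sin(t1+t2) = 1.9147
Distance to target:
d = sqrt((7.0 - 1.8306)^2 + (4.4 - 1.9147)^2)
= sqrt(26.7225 + 6.1768)
= 5.7358 m


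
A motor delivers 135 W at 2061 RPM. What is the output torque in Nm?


omega = 2061 * 2*pi/60 = 215.8274 rad/s
tau = P / omega = 135 / 215.8274
= 0.6255 Nm


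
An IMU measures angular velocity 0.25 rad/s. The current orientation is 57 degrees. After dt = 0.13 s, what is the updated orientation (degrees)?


delta_theta = w * dt = 0.25 * 0.13 = 0.0325 rad
= 1.8621 deg
theta_new = 57 + 1.8621 = 58.8621 deg


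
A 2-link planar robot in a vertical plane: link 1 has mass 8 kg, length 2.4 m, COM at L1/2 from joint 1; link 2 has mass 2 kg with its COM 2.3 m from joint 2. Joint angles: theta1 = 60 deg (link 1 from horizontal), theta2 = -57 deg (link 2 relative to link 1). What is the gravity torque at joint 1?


Horizontal distance from joint 1 to link-1 COM:
  x_c1 = (L1/2)*cos(t1) = 1.2 * 0.5 = 0.6 m
Horizontal distance from joint 1 to link-2 COM:
  x_c2 = L1*cos(t1) + Lc2*cos(t1+t2)
       = 2.4*0.5 + 2.3*0.9986 = 3.4968 m
tau1 = m1*g*x_c1 + m2*g*x_c2
     = 8*9.81*0.6 + 2*9.81*3.4968
     = 47.088 + 68.6082
     = 115.6962 Nm


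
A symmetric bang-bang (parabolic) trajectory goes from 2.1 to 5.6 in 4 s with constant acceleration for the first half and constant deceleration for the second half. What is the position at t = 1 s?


Symmetric rest-to-rest: each phase covers (pf-p0)/2 in time T/2. 0.5*a*(T/2)^2 = (pf-p0)/2 => a = 4*(pf-p0)/T^2
a = 4*(5.6-2.1)/4^2 = 0.875
t = 1 is in the acceleration phase (t <= T/2).
p = p0 + 0.5*a*t^2 = 2.1 + 0.5*0.875*1^2
= 2.5375


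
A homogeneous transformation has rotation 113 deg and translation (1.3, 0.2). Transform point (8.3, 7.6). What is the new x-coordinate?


x' = cos(theta)*px - sin(theta)*py + tx
= -0.3907*8.3 - 0.9205*7.6 + 1.3
= -8.9389


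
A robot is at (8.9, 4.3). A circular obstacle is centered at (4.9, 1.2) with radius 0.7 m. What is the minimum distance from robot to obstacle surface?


center_dist = sqrt((8.9-4.9)^2 + (4.3-1.2)^2)
= sqrt(16.0 + 9.61)
= 5.0606
min_dist = center_dist - radius = 5.0606 - 0.7 = 4.3606 m


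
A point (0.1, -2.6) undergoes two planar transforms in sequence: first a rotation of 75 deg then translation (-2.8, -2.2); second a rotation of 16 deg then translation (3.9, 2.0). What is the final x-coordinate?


After transform 1:
x1 = cos(75)*0.1 - sin(75)*-2.6 + -2.8 = -0.2627
y1 = sin(75)*0.1 + cos(75)*-2.6 + -2.2 = -2.7763
After transform 2:
x2 = cos(16)*-0.2627 - sin(16)*-2.7763 + 3.9
= 4.4127


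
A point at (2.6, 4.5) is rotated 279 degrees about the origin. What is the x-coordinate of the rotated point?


x' = x*cos(theta) - y*sin(theta)
cos(279 deg) = 0.1564, sin(279 deg) = -0.9877
x' = 2.6 * 0.1564 - 4.5 * -0.9877
= 0.4067 - -4.4446
= 4.8513


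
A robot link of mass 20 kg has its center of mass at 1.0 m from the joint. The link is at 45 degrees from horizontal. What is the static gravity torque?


tau = m*g*L*cos(angle)
= 20 * 9.81 * 1.0 * cos(45 deg)
= 20 * 9.81 * 1.0 * 0.7071
= 138.7344 Nm


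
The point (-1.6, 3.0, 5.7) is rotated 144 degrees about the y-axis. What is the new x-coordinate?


Rotation about y-axis: x' = x*cos(theta) + z*sin(theta)
= -1.6 * -0.809 + 5.7 * 0.5878
= 4.6448


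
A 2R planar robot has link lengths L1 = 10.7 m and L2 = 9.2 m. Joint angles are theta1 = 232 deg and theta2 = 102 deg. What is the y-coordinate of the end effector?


Convert angles to radians: theta1 = 4.0492, theta2 = 1.7802
y = L1*sin(theta1) + L2*sin(theta1+theta2)
y = -8.4317 + -4.033
y = -12.4647


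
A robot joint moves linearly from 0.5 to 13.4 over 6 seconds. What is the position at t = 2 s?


s = t/T = 2/6 = 0.3333
p(t) = p0 + (pf-p0)*s
= 0.5 + (13.4 - 0.5) * 0.3333
= 4.8


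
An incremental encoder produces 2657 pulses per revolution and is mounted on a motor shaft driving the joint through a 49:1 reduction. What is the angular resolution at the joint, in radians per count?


counts per rev = 2657
effective counts at joint = 2657 * 49 = 130193
resolution = 2*pi / 130193
= 4.8261e-05 rad/count


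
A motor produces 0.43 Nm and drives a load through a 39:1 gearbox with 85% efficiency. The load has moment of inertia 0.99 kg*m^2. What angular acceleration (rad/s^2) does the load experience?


tau_out = tau_motor * N * eta
= 0.43 * 39 * 0.85 = 14.2545 Nm
alpha = tau_out / I = 14.2545 / 0.99
= 14.3985 rad/s^2


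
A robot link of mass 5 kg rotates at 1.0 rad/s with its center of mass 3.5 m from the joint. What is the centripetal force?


F = m * omega^2 * r
= 5 * 1.0^2 * 3.5
= 5 * 1.0 * 3.5
= 17.5 N


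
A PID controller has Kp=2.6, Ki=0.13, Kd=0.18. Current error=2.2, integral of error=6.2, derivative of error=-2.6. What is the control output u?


u = Kp*e + Ki*int(e) + Kd*de/dt
= 2.6*2.2 + 0.13*6.2 + 0.18*(-2.6)
= 5.72 + 0.806 + -0.468
= 6.058


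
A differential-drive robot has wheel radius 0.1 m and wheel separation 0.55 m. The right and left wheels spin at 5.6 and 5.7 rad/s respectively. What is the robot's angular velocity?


vR = r*wR = 0.1*5.6 = 0.56 m/s
vL = r*wL = 0.1*5.7 = 0.57 m/s
v = (vR+vL)/2 = 0.565 m/s
omega = (vR-vL)/L = -0.0182 rad/s
angular velocity = -0.0182 rad/s


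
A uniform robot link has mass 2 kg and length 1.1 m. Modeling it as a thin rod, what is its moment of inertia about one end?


I = (1/3) * m * L^2
= (1/3) * 2 * 1.1^2
= 0.333333 * 2 * 1.21
= 0.8067 kg*m^2


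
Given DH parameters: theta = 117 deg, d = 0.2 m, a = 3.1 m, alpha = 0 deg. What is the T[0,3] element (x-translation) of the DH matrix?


T[0,3] = a * cos(theta)
= 3.1 * cos(117 deg)
= 3.1 * -0.454
= -1.4074


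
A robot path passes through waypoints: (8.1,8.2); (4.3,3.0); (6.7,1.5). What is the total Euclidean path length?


Segment lengths:
  seg1 = sqrt((-3.8)^2 + (-5.2)^2) = 6.4405
  seg2 = sqrt((2.4)^2 + (-1.5)^2) = 2.8302
Total = 9.2707


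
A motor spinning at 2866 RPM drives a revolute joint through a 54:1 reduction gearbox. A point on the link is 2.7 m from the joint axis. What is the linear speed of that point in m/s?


omega_motor = 2866 * 2*pi/60 = 300.1268 rad/s
omega_joint = omega_motor / 54 = 5.5579 rad/s
v = omega_joint * r = 5.5579 * 2.7
= 15.0063 m/s


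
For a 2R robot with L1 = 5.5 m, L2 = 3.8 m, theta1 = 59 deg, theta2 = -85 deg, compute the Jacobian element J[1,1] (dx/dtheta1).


J[1,1] = -L1*sin(t1) - L2*sin(t1+t2)
= -5.5*sin(59) - 3.8*sin(-26)
= -3.0486


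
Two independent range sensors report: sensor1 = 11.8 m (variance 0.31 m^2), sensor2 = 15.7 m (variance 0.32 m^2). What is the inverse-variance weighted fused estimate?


w1 = (1/var1) / (1/var1 + 1/var2)
   = 3.2258 / (3.2258 + 3.125) = 0.5079
w2 = 1 - w1 = 0.4921
fused = w1*s1 + w2*s2 = 5.9937 + 7.7254
= 13.719 m


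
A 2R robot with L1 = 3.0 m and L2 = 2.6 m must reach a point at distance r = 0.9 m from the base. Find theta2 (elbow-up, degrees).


cos(theta2) = (r^2 - L1^2 - L2^2) / (2*L1*L2)
cos(theta2) = (0.81 - 9.0 - 6.76) / 15.6
cos(theta2) = -0.958333
theta2 = 163.4022 degrees


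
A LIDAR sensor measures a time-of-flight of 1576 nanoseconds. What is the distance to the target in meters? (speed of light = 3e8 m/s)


tof = 1576 ns = 1.576e-06 s
dist = c * tof / 2
= 3e8 * 1.576e-06 / 2
= 236.4 m


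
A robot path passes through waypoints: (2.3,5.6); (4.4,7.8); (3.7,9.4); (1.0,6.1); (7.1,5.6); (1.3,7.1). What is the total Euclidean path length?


Segment lengths:
  seg1 = sqrt((2.1)^2 + (2.2)^2) = 3.0414
  seg2 = sqrt((-0.7)^2 + (1.6)^2) = 1.7464
  seg3 = sqrt((-2.7)^2 + (-3.3)^2) = 4.2638
  seg4 = sqrt((6.1)^2 + (-0.5)^2) = 6.1205
  seg5 = sqrt((-5.8)^2 + (1.5)^2) = 5.9908
Total = 21.1629


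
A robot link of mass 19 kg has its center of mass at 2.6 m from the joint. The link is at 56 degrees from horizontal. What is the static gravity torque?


tau = m*g*L*cos(angle)
= 19 * 9.81 * 2.6 * cos(56 deg)
= 19 * 9.81 * 2.6 * 0.5592
= 270.9927 Nm


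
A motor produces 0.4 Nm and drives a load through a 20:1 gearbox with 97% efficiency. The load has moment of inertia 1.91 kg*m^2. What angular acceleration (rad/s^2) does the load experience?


tau_out = tau_motor * N * eta
= 0.4 * 20 * 0.97 = 7.76 Nm
alpha = tau_out / I = 7.76 / 1.91
= 4.0628 rad/s^2


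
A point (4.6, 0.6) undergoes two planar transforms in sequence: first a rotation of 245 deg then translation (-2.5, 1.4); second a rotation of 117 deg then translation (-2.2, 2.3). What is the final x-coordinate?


After transform 1:
x1 = cos(245)*4.6 - sin(245)*0.6 + -2.5 = -3.9003
y1 = sin(245)*4.6 + cos(245)*0.6 + 1.4 = -3.0226
After transform 2:
x2 = cos(117)*-3.9003 - sin(117)*-3.0226 + -2.2
= 2.2638


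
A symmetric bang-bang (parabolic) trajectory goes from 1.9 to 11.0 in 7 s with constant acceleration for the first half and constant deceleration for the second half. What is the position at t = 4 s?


Symmetric rest-to-rest: each phase covers (pf-p0)/2 in time T/2. 0.5*a*(T/2)^2 = (pf-p0)/2 => a = 4*(pf-p0)/T^2
a = 4*(11.0-1.9)/7^2 = 0.7429
t = 4 is in the deceleration phase (t > T/2).
p = pf - 0.5*a*(T-t)^2 = 11.0 - 0.5*0.7429*3^2
= 7.6571


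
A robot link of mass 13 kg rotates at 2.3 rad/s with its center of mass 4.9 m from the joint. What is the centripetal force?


F = m * omega^2 * r
= 13 * 2.3^2 * 4.9
= 13 * 5.29 * 4.9
= 336.973 N


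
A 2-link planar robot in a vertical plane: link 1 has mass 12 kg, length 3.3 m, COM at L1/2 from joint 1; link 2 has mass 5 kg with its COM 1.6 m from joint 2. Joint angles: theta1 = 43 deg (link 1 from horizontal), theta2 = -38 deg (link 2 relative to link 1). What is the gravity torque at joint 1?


Horizontal distance from joint 1 to link-1 COM:
  x_c1 = (L1/2)*cos(t1) = 1.65 * 0.7314 = 1.2067 m
Horizontal distance from joint 1 to link-2 COM:
  x_c2 = L1*cos(t1) + Lc2*cos(t1+t2)
       = 3.3*0.7314 + 1.6*0.9962 = 4.0074 m
tau1 = m1*g*x_c1 + m2*g*x_c2
     = 12*9.81*1.2067 + 5*9.81*4.0074
     = 142.0567 + 196.5619
     = 338.6186 Nm


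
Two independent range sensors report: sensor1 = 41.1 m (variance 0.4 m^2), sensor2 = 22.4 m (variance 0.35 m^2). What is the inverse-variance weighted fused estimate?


w1 = (1/var1) / (1/var1 + 1/var2)
   = 2.5 / (2.5 + 2.8571) = 0.4667
w2 = 1 - w1 = 0.5333
fused = w1*s1 + w2*s2 = 19.18 + 11.9467
= 31.1267 m


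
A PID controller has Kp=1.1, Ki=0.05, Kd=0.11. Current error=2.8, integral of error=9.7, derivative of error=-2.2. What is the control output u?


u = Kp*e + Ki*int(e) + Kd*de/dt
= 1.1*2.8 + 0.05*9.7 + 0.11*(-2.2)
= 3.08 + 0.485 + -0.242
= 3.323


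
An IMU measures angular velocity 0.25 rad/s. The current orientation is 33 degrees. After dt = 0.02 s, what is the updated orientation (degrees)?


delta_theta = w * dt = 0.25 * 0.02 = 0.005 rad
= 0.2865 deg
theta_new = 33 + 0.2865 = 33.2865 deg


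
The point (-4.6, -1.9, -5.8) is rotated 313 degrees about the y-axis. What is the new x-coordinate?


Rotation about y-axis: x' = x*cos(theta) + z*sin(theta)
= -4.6 * 0.682 + -5.8 * -0.7314
= 1.1047


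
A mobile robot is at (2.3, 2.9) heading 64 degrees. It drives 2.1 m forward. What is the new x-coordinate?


x_new = x0 + d*cos(theta)
= 2.3 + 2.1*cos(64)
= 2.3 + 0.9206
= 3.2206


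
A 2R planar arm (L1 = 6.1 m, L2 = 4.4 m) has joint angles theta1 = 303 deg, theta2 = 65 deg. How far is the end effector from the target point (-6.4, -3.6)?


End effector via forward kinematics:
x = L1*cos(t1) + L2*cos(t1+t2) = 7.6795
y = L1*sin(t1) + L2*sin(t1+t2) = -4.5035
Distance to target:
d = sqrt((-6.4 - 7.6795)^2 + (-3.6 - -4.5035)^2)
= sqrt(198.2317 + 0.8164)
= 14.1084 m


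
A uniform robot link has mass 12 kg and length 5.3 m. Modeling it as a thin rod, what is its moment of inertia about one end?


I = (1/3) * m * L^2
= (1/3) * 12 * 5.3^2
= 0.333333 * 12 * 28.09
= 112.36 kg*m^2


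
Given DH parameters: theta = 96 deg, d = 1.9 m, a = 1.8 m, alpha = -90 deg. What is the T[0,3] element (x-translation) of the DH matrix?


T[0,3] = a * cos(theta)
= 1.8 * cos(96 deg)
= 1.8 * -0.1045
= -0.1882


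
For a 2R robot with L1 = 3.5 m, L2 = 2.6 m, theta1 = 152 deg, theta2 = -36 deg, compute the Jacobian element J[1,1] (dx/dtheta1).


J[1,1] = -L1*sin(t1) - L2*sin(t1+t2)
= -3.5*sin(152) - 2.6*sin(116)
= -3.98


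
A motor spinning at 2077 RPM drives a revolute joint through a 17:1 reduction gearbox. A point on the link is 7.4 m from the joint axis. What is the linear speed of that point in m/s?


omega_motor = 2077 * 2*pi/60 = 217.5029 rad/s
omega_joint = omega_motor / 17 = 12.7943 rad/s
v = omega_joint * r = 12.7943 * 7.4
= 94.6777 m/s


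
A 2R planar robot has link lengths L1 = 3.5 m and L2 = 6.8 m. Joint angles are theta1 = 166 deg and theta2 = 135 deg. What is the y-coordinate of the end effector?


Convert angles to radians: theta1 = 2.8972, theta2 = 2.3562
y = L1*sin(theta1) + L2*sin(theta1+theta2)
y = 0.8467 + -5.8287
y = -4.982


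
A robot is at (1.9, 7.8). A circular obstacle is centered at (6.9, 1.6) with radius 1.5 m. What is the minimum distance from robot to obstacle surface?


center_dist = sqrt((1.9-6.9)^2 + (7.8-1.6)^2)
= sqrt(25.0 + 38.44)
= 7.9649
min_dist = center_dist - radius = 7.9649 - 1.5 = 6.4649 m


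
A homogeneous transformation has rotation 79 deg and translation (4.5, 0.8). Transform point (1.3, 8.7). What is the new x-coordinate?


x' = cos(theta)*px - sin(theta)*py + tx
= 0.1908*1.3 - 0.9816*8.7 + 4.5
= -3.7921


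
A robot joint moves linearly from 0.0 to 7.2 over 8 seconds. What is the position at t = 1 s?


s = t/T = 1/8 = 0.125
p(t) = p0 + (pf-p0)*s
= 0.0 + (7.2 - 0.0) * 0.125
= 0.9


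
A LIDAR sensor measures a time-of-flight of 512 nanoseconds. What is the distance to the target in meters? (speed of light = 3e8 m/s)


tof = 512 ns = 5.12e-07 s
dist = c * tof / 2
= 3e8 * 5.12e-07 / 2
= 76.8 m


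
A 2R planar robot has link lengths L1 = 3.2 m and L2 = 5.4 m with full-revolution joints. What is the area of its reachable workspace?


r_max = L1 + L2 = 8.6 m
r_min = |L1 - L2| = 2.2 m
Area = pi*(r_max^2 - r_min^2)
= pi*(73.96 - 4.84)
= pi * 69.12
= 217.1469 m^2


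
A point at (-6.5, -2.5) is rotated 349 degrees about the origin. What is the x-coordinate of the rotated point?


x' = x*cos(theta) - y*sin(theta)
cos(349 deg) = 0.9816, sin(349 deg) = -0.1908
x' = -6.5 * 0.9816 - -2.5 * -0.1908
= -6.3806 - 0.477
= -6.8576


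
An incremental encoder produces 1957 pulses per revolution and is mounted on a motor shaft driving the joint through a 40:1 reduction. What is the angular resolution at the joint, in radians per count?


counts per rev = 1957
effective counts at joint = 1957 * 40 = 78280
resolution = 2*pi / 78280
= 8.0266e-05 rad/count


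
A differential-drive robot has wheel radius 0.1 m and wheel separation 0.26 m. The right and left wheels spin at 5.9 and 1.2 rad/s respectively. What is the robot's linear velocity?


vR = r*wR = 0.1*5.9 = 0.59 m/s
vL = r*wL = 0.1*1.2 = 0.12 m/s
v = (vR+vL)/2 = 0.355 m/s
omega = (vR-vL)/L = 1.8077 rad/s
linear velocity = 0.355 m/s


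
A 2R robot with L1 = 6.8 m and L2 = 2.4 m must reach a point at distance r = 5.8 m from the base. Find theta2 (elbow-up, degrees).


cos(theta2) = (r^2 - L1^2 - L2^2) / (2*L1*L2)
cos(theta2) = (33.64 - 46.24 - 5.76) / 32.64
cos(theta2) = -0.5625
theta2 = 124.2289 degrees


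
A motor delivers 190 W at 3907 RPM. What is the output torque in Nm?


omega = 3907 * 2*pi/60 = 409.1401 rad/s
tau = P / omega = 190 / 409.1401
= 0.4644 Nm


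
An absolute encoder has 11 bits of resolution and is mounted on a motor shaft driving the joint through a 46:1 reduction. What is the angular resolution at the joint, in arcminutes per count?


counts = 2^11 = 2048
effective counts at joint = 2048 * 46 = 94208
resolution = 360*60 / 94208
= 0.2293 arcmin/count


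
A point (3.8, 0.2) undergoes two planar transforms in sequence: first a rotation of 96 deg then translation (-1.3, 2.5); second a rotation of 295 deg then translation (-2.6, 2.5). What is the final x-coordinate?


After transform 1:
x1 = cos(96)*3.8 - sin(96)*0.2 + -1.3 = -1.8961
y1 = sin(96)*3.8 + cos(96)*0.2 + 2.5 = 6.2583
After transform 2:
x2 = cos(295)*-1.8961 - sin(295)*6.2583 + -2.6
= 2.2706


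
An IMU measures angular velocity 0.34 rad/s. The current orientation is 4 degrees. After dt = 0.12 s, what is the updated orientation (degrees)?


delta_theta = w * dt = 0.34 * 0.12 = 0.0408 rad
= 2.3377 deg
theta_new = 4 + 2.3377 = 6.3377 deg


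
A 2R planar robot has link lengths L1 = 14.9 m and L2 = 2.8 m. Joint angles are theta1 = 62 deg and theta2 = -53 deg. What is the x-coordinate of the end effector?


Convert angles to radians: theta1 = 1.0821, theta2 = -0.925
x = L1*cos(theta1) + L2*cos(theta1+theta2)
x = 6.9951 + 2.7655
x = 9.7607


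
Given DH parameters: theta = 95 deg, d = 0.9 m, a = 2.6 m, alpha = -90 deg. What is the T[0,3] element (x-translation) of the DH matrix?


T[0,3] = a * cos(theta)
= 2.6 * cos(95 deg)
= 2.6 * -0.0872
= -0.2266


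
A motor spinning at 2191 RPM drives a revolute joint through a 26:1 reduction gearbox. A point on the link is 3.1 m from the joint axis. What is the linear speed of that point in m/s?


omega_motor = 2191 * 2*pi/60 = 229.441 rad/s
omega_joint = omega_motor / 26 = 8.8247 rad/s
v = omega_joint * r = 8.8247 * 3.1
= 27.3564 m/s


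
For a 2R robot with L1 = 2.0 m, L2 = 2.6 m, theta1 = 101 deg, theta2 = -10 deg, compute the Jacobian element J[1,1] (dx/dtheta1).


J[1,1] = -L1*sin(t1) - L2*sin(t1+t2)
= -2.0*sin(101) - 2.6*sin(91)
= -4.5629


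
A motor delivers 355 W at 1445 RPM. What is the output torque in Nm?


omega = 1445 * 2*pi/60 = 151.32 rad/s
tau = P / omega = 355 / 151.32
= 2.346 Nm


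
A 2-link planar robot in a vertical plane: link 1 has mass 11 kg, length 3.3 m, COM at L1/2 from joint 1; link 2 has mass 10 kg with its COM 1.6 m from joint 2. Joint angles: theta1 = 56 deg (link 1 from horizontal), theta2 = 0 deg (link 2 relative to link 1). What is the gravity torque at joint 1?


Horizontal distance from joint 1 to link-1 COM:
  x_c1 = (L1/2)*cos(t1) = 1.65 * 0.5592 = 0.9227 m
Horizontal distance from joint 1 to link-2 COM:
  x_c2 = L1*cos(t1) + Lc2*cos(t1+t2)
       = 3.3*0.5592 + 1.6*0.5592 = 2.74 m
tau1 = m1*g*x_c1 + m2*g*x_c2
     = 11*9.81*0.9227 + 10*9.81*2.74
     = 99.5651 + 268.7984
     = 368.3636 Nm


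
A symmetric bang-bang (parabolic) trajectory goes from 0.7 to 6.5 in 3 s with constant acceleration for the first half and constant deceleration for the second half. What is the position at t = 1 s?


Symmetric rest-to-rest: each phase covers (pf-p0)/2 in time T/2. 0.5*a*(T/2)^2 = (pf-p0)/2 => a = 4*(pf-p0)/T^2
a = 4*(6.5-0.7)/3^2 = 2.5778
t = 1 is in the acceleration phase (t <= T/2).
p = p0 + 0.5*a*t^2 = 0.7 + 0.5*2.5778*1^2
= 1.9889


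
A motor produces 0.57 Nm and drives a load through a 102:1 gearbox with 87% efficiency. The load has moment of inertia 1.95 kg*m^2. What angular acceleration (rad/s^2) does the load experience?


tau_out = tau_motor * N * eta
= 0.57 * 102 * 0.87 = 50.5818 Nm
alpha = tau_out / I = 50.5818 / 1.95
= 25.9394 rad/s^2


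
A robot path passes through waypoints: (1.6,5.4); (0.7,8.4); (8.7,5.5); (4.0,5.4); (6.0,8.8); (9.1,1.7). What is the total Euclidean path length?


Segment lengths:
  seg1 = sqrt((-0.9)^2 + (3.0)^2) = 3.1321
  seg2 = sqrt((8.0)^2 + (-2.9)^2) = 8.5094
  seg3 = sqrt((-4.7)^2 + (-0.1)^2) = 4.7011
  seg4 = sqrt((2.0)^2 + (3.4)^2) = 3.9446
  seg5 = sqrt((3.1)^2 + (-7.1)^2) = 7.7473
Total = 28.0344


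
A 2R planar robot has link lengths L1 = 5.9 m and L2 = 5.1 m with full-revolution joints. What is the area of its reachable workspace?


r_max = L1 + L2 = 11.0 m
r_min = |L1 - L2| = 0.8 m
Area = pi*(r_max^2 - r_min^2)
= pi*(121.0 - 0.64)
= pi * 120.36
= 378.1221 m^2


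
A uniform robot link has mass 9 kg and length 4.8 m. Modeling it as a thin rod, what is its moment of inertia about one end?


I = (1/3) * m * L^2
= (1/3) * 9 * 4.8^2
= 0.333333 * 9 * 23.04
= 69.12 kg*m^2


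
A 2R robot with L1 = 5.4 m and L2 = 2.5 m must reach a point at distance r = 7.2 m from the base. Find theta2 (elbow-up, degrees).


cos(theta2) = (r^2 - L1^2 - L2^2) / (2*L1*L2)
cos(theta2) = (51.84 - 29.16 - 6.25) / 27.0
cos(theta2) = 0.608519
theta2 = 52.5175 degrees


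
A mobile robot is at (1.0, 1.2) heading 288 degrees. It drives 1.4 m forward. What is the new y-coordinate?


y_new = y0 + d*sin(theta)
= 1.2 + 1.4*sin(288)
= 1.2 + -1.3315
= -0.1315


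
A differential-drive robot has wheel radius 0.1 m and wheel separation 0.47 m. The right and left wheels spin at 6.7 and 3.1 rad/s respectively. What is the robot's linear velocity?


vR = r*wR = 0.1*6.7 = 0.67 m/s
vL = r*wL = 0.1*3.1 = 0.31 m/s
v = (vR+vL)/2 = 0.49 m/s
omega = (vR-vL)/L = 0.766 rad/s
linear velocity = 0.49 m/s


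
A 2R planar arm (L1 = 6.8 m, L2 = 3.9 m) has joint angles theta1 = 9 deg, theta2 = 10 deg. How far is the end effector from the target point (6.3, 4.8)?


End effector via forward kinematics:
x = L1*cos(t1) + L2*cos(t1+t2) = 10.4038
y = L1*sin(t1) + L2*sin(t1+t2) = 2.3335
Distance to target:
d = sqrt((6.3 - 10.4038)^2 + (4.8 - 2.3335)^2)
= sqrt(16.8412 + 6.0838)
= 4.788 m


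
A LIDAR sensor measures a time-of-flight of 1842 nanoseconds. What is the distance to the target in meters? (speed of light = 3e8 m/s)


tof = 1842 ns = 1.842e-06 s
dist = c * tof / 2
= 3e8 * 1.842e-06 / 2
= 276.3 m


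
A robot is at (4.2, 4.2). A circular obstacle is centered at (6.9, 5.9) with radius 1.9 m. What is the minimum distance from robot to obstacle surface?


center_dist = sqrt((4.2-6.9)^2 + (4.2-5.9)^2)
= sqrt(7.29 + 2.89)
= 3.1906
min_dist = center_dist - radius = 3.1906 - 1.9 = 1.2906 m


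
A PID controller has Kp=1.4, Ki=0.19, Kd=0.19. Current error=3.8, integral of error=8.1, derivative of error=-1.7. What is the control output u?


u = Kp*e + Ki*int(e) + Kd*de/dt
= 1.4*3.8 + 0.19*8.1 + 0.19*(-1.7)
= 5.32 + 1.539 + -0.323
= 6.536


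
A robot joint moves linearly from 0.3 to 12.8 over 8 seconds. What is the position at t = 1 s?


s = t/T = 1/8 = 0.125
p(t) = p0 + (pf-p0)*s
= 0.3 + (12.8 - 0.3) * 0.125
= 1.8625


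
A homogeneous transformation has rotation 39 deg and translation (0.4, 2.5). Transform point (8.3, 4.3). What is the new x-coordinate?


x' = cos(theta)*px - sin(theta)*py + tx
= 0.7771*8.3 - 0.6293*4.3 + 0.4
= 4.1442


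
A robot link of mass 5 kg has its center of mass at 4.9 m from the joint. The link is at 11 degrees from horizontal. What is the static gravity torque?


tau = m*g*L*cos(angle)
= 5 * 9.81 * 4.9 * cos(11 deg)
= 5 * 9.81 * 4.9 * 0.9816
= 235.9292 Nm


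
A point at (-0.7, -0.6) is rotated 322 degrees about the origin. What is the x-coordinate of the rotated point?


x' = x*cos(theta) - y*sin(theta)
cos(322 deg) = 0.788, sin(322 deg) = -0.6157
x' = -0.7 * 0.788 - -0.6 * -0.6157
= -0.5516 - 0.3694
= -0.921


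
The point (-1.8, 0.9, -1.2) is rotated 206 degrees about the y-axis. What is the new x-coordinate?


Rotation about y-axis: x' = x*cos(theta) + z*sin(theta)
= -1.8 * -0.8988 + -1.2 * -0.4384
= 2.1439


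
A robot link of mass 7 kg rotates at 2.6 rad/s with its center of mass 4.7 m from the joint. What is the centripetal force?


F = m * omega^2 * r
= 7 * 2.6^2 * 4.7
= 7 * 6.76 * 4.7
= 222.404 N


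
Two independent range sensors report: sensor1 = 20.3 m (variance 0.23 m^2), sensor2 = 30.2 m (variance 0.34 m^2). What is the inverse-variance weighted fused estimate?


w1 = (1/var1) / (1/var1 + 1/var2)
   = 4.3478 / (4.3478 + 2.9412) = 0.5965
w2 = 1 - w1 = 0.4035
fused = w1*s1 + w2*s2 = 12.1088 + 12.186
= 24.2947 m


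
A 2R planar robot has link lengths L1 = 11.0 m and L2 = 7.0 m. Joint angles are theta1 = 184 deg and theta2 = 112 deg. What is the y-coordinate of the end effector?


Convert angles to radians: theta1 = 3.2114, theta2 = 1.9548
y = L1*sin(theta1) + L2*sin(theta1+theta2)
y = -0.7673 + -6.2916
y = -7.0589


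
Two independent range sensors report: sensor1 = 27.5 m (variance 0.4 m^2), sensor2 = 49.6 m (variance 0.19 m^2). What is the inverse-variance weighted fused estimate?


w1 = (1/var1) / (1/var1 + 1/var2)
   = 2.5 / (2.5 + 5.2632) = 0.322
w2 = 1 - w1 = 0.678
fused = w1*s1 + w2*s2 = 8.8559 + 33.6271
= 42.4831 m


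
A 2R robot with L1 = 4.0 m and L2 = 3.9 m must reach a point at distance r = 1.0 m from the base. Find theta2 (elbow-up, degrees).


cos(theta2) = (r^2 - L1^2 - L2^2) / (2*L1*L2)
cos(theta2) = (1.0 - 16.0 - 15.21) / 31.2
cos(theta2) = -0.968269
theta2 = 165.5279 degrees


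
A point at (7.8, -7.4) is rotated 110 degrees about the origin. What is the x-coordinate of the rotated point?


x' = x*cos(theta) - y*sin(theta)
cos(110 deg) = -0.342, sin(110 deg) = 0.9397
x' = 7.8 * -0.342 - -7.4 * 0.9397
= -2.6678 - -6.9537
= 4.286


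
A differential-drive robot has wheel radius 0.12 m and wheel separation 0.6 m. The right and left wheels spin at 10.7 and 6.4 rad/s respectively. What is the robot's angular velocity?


vR = r*wR = 0.12*10.7 = 1.284 m/s
vL = r*wL = 0.12*6.4 = 0.768 m/s
v = (vR+vL)/2 = 1.026 m/s
omega = (vR-vL)/L = 0.86 rad/s
angular velocity = 0.86 rad/s


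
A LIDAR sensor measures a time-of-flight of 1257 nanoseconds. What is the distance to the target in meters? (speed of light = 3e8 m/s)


tof = 1257 ns = 1.257e-06 s
dist = c * tof / 2
= 3e8 * 1.257e-06 / 2
= 188.55 m


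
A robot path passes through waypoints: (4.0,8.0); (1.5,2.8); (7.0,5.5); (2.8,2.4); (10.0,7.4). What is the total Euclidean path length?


Segment lengths:
  seg1 = sqrt((-2.5)^2 + (-5.2)^2) = 5.7697
  seg2 = sqrt((5.5)^2 + (2.7)^2) = 6.127
  seg3 = sqrt((-4.2)^2 + (-3.1)^2) = 5.2202
  seg4 = sqrt((7.2)^2 + (5.0)^2) = 8.7658
Total = 25.8827


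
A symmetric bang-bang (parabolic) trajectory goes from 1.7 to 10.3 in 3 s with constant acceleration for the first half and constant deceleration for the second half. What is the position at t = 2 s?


Symmetric rest-to-rest: each phase covers (pf-p0)/2 in time T/2. 0.5*a*(T/2)^2 = (pf-p0)/2 => a = 4*(pf-p0)/T^2
a = 4*(10.3-1.7)/3^2 = 3.8222
t = 2 is in the deceleration phase (t > T/2).
p = pf - 0.5*a*(T-t)^2 = 10.3 - 0.5*3.8222*1^2
= 8.3889


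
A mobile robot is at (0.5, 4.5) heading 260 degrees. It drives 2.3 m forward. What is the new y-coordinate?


y_new = y0 + d*sin(theta)
= 4.5 + 2.3*sin(260)
= 4.5 + -2.2651
= 2.2349


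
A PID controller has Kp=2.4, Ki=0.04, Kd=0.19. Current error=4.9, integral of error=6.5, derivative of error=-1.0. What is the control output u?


u = Kp*e + Ki*int(e) + Kd*de/dt
= 2.4*4.9 + 0.04*6.5 + 0.19*(-1.0)
= 11.76 + 0.26 + -0.19
= 11.83


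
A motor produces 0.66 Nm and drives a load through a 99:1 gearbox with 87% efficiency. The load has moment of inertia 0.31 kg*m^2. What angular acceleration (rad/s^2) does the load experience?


tau_out = tau_motor * N * eta
= 0.66 * 99 * 0.87 = 56.8458 Nm
alpha = tau_out / I = 56.8458 / 0.31
= 183.3735 rad/s^2


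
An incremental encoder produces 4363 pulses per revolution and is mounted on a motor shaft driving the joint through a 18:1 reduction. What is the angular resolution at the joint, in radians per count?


counts per rev = 4363
effective counts at joint = 4363 * 18 = 78534
resolution = 2*pi / 78534
= 8.0006e-05 rad/count


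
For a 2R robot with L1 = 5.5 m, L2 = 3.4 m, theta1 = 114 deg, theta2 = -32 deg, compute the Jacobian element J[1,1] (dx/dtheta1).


J[1,1] = -L1*sin(t1) - L2*sin(t1+t2)
= -5.5*sin(114) - 3.4*sin(82)
= -8.3914


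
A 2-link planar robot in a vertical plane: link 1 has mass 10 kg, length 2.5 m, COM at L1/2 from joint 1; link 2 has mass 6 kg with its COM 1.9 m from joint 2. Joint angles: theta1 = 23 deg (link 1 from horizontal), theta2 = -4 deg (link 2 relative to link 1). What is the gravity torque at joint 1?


Horizontal distance from joint 1 to link-1 COM:
  x_c1 = (L1/2)*cos(t1) = 1.25 * 0.9205 = 1.1506 m
Horizontal distance from joint 1 to link-2 COM:
  x_c2 = L1*cos(t1) + Lc2*cos(t1+t2)
       = 2.5*0.9205 + 1.9*0.9455 = 4.0977 m
tau1 = m1*g*x_c1 + m2*g*x_c2
     = 10*9.81*1.1506 + 6*9.81*4.0977
     = 112.8769 + 241.1934
     = 354.0703 Nm


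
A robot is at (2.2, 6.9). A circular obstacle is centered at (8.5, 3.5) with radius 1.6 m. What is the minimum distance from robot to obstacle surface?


center_dist = sqrt((2.2-8.5)^2 + (6.9-3.5)^2)
= sqrt(39.69 + 11.56)
= 7.1589
min_dist = center_dist - radius = 7.1589 - 1.6 = 5.5589 m


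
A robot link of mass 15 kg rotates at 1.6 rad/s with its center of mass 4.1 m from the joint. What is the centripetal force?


F = m * omega^2 * r
= 15 * 1.6^2 * 4.1
= 15 * 2.56 * 4.1
= 157.44 N


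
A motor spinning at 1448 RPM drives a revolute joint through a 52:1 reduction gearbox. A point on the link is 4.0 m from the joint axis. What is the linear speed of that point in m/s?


omega_motor = 1448 * 2*pi/60 = 151.6342 rad/s
omega_joint = omega_motor / 52 = 2.916 rad/s
v = omega_joint * r = 2.916 * 4.0
= 11.6642 m/s


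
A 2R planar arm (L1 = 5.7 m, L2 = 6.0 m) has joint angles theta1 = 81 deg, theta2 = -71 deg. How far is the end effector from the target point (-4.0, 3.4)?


End effector via forward kinematics:
x = L1*cos(t1) + L2*cos(t1+t2) = 6.8005
y = L1*sin(t1) + L2*sin(t1+t2) = 6.6717
Distance to target:
d = sqrt((-4.0 - 6.8005)^2 + (3.4 - 6.6717)^2)
= sqrt(116.6513 + 10.7041)
= 11.2852 m


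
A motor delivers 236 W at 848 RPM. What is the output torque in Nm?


omega = 848 * 2*pi/60 = 88.8024 rad/s
tau = P / omega = 236 / 88.8024
= 2.6576 Nm


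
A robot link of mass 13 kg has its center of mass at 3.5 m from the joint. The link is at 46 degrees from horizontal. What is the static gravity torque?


tau = m*g*L*cos(angle)
= 13 * 9.81 * 3.5 * cos(46 deg)
= 13 * 9.81 * 3.5 * 0.6947
= 310.0642 Nm


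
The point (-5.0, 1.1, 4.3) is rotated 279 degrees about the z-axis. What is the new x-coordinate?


Rotation about z-axis: x' = x*cos(theta) - y*sin(theta)
= -5.0 * 0.1564 - 1.1 * -0.9877
= 0.3043


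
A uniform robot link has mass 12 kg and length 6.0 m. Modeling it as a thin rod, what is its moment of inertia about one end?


I = (1/3) * m * L^2
= (1/3) * 12 * 6.0^2
= 0.333333 * 12 * 36.0
= 144.0 kg*m^2


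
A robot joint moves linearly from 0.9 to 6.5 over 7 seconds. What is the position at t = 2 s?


s = t/T = 2/7 = 0.2857
p(t) = p0 + (pf-p0)*s
= 0.9 + (6.5 - 0.9) * 0.2857
= 2.5


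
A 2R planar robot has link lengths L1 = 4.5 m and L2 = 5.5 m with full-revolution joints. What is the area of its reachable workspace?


r_max = L1 + L2 = 10.0 m
r_min = |L1 - L2| = 1.0 m
Area = pi*(r_max^2 - r_min^2)
= pi*(100.0 - 1.0)
= pi * 99.0
= 311.0177 m^2


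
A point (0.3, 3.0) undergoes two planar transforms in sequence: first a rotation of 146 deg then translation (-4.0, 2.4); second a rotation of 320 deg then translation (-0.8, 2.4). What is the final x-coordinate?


After transform 1:
x1 = cos(146)*0.3 - sin(146)*3.0 + -4.0 = -5.9263
y1 = sin(146)*0.3 + cos(146)*3.0 + 2.4 = 0.0806
After transform 2:
x2 = cos(320)*-5.9263 - sin(320)*0.0806 + -0.8
= -5.288


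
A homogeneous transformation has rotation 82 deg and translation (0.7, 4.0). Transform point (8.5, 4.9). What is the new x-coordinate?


x' = cos(theta)*px - sin(theta)*py + tx
= 0.1392*8.5 - 0.9903*4.9 + 0.7
= -2.9693


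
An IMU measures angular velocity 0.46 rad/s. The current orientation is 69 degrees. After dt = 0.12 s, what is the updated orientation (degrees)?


delta_theta = w * dt = 0.46 * 0.12 = 0.0552 rad
= 3.1627 deg
theta_new = 69 + 3.1627 = 72.1627 deg


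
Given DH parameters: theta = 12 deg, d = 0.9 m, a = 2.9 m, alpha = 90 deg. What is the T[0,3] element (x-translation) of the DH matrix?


T[0,3] = a * cos(theta)
= 2.9 * cos(12 deg)
= 2.9 * 0.9781
= 2.8366


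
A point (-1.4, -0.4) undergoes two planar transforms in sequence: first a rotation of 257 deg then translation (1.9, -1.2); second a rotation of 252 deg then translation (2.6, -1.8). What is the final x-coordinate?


After transform 1:
x1 = cos(257)*-1.4 - sin(257)*-0.4 + 1.9 = 1.8252
y1 = sin(257)*-1.4 + cos(257)*-0.4 + -1.2 = 0.2541
After transform 2:
x2 = cos(252)*1.8252 - sin(252)*0.2541 + 2.6
= 2.2776


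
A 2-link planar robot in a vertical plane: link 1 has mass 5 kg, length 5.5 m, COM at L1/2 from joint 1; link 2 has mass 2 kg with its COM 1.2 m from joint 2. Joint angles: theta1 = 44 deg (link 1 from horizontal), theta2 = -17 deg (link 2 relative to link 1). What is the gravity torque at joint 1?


Horizontal distance from joint 1 to link-1 COM:
  x_c1 = (L1/2)*cos(t1) = 2.75 * 0.7193 = 1.9782 m
Horizontal distance from joint 1 to link-2 COM:
  x_c2 = L1*cos(t1) + Lc2*cos(t1+t2)
       = 5.5*0.7193 + 1.2*0.891 = 5.0256 m
tau1 = m1*g*x_c1 + m2*g*x_c2
     = 5*9.81*1.9782 + 2*9.81*5.0256
     = 97.0299 + 98.6018
     = 195.6318 Nm


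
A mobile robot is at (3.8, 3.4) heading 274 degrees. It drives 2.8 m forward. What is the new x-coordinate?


x_new = x0 + d*cos(theta)
= 3.8 + 2.8*cos(274)
= 3.8 + 0.1953
= 3.9953


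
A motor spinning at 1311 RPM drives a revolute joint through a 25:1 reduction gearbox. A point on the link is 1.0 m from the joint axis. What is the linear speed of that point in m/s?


omega_motor = 1311 * 2*pi/60 = 137.2876 rad/s
omega_joint = omega_motor / 25 = 5.4915 rad/s
v = omega_joint * r = 5.4915 * 1.0
= 5.4915 m/s


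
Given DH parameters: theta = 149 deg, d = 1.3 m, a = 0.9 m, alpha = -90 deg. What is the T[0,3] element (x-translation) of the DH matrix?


T[0,3] = a * cos(theta)
= 0.9 * cos(149 deg)
= 0.9 * -0.8572
= -0.7715


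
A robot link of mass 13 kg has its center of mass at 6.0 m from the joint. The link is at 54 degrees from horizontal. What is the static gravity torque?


tau = m*g*L*cos(angle)
= 13 * 9.81 * 6.0 * cos(54 deg)
= 13 * 9.81 * 6.0 * 0.5878
= 449.7615 Nm


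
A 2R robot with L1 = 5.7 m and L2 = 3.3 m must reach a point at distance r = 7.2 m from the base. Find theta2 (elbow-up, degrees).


cos(theta2) = (r^2 - L1^2 - L2^2) / (2*L1*L2)
cos(theta2) = (51.84 - 32.49 - 10.89) / 37.62
cos(theta2) = 0.22488
theta2 = 77.0042 degrees


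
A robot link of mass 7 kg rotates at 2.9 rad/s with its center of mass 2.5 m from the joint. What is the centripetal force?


F = m * omega^2 * r
= 7 * 2.9^2 * 2.5
= 7 * 8.41 * 2.5
= 147.175 N


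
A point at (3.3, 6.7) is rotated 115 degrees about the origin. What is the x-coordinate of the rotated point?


x' = x*cos(theta) - y*sin(theta)
cos(115 deg) = -0.4226, sin(115 deg) = 0.9063
x' = 3.3 * -0.4226 - 6.7 * 0.9063
= -1.3946 - 6.0723
= -7.4669


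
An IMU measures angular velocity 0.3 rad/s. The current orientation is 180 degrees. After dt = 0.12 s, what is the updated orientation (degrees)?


delta_theta = w * dt = 0.3 * 0.12 = 0.036 rad
= 2.0626 deg
theta_new = 180 + 2.0626 = 182.0626 deg


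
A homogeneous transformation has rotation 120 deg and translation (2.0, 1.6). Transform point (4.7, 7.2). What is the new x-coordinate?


x' = cos(theta)*px - sin(theta)*py + tx
= -0.5*4.7 - 0.866*7.2 + 2.0
= -6.5854


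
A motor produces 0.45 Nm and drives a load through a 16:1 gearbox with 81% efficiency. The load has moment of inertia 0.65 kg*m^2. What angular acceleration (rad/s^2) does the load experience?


tau_out = tau_motor * N * eta
= 0.45 * 16 * 0.81 = 5.832 Nm
alpha = tau_out / I = 5.832 / 0.65
= 8.9723 rad/s^2


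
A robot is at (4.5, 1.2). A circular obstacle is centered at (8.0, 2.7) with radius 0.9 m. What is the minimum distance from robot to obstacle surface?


center_dist = sqrt((4.5-8.0)^2 + (1.2-2.7)^2)
= sqrt(12.25 + 2.25)
= 3.8079
min_dist = center_dist - radius = 3.8079 - 0.9 = 2.9079 m


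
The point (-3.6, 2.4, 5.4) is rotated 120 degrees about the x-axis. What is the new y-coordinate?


Rotation about x-axis: y' = y*cos(theta) - z*sin(theta)
= 2.4 * -0.5 - 5.4 * 0.866
= -5.8765


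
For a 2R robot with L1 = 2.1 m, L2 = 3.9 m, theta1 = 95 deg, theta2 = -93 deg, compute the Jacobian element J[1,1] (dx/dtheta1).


J[1,1] = -L1*sin(t1) - L2*sin(t1+t2)
= -2.1*sin(95) - 3.9*sin(2)
= -2.2281
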